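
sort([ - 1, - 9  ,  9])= [ - 9, - 1,  9 ] 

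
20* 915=18300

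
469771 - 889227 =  - 419456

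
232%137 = 95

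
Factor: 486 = 2^1*3^5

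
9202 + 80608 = 89810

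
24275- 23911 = 364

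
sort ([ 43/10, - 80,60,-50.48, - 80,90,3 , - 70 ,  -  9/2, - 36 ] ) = [ - 80, - 80, - 70,-50.48, - 36,  -  9/2,3, 43/10, 60, 90]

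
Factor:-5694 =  - 2^1*3^1*13^1 * 73^1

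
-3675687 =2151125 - 5826812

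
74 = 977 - 903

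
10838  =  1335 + 9503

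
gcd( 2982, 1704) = 426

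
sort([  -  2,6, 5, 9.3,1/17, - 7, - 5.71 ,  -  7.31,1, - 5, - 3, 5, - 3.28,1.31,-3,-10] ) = [ - 10,-7.31, - 7,-5.71,-5, - 3.28 , - 3, - 3,-2, 1/17, 1, 1.31,5,  5, 6,9.3]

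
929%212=81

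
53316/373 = 142 + 350/373 = 142.94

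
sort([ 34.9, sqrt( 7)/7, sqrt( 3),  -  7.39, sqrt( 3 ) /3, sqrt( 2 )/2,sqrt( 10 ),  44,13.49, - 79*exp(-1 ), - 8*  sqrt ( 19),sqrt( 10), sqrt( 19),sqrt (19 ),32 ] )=[ - 8*sqrt(19) ,-79 *exp( - 1), -7.39,sqrt( 7)/7,sqrt( 3 ) /3,  sqrt(2) /2,  sqrt( 3 ), sqrt(10),sqrt( 10),sqrt(19), sqrt( 19),13.49,32, 34.9,44 ] 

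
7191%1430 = 41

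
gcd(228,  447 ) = 3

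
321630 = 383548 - 61918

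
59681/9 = 6631 + 2/9 =6631.22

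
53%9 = 8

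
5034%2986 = 2048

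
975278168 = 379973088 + 595305080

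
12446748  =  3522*3534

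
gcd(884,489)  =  1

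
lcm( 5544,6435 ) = 360360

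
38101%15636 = 6829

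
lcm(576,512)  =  4608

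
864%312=240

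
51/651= 17/217 = 0.08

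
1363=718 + 645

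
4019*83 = 333577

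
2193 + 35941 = 38134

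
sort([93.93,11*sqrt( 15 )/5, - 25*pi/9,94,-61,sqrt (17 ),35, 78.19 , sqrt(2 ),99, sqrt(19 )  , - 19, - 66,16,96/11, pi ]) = [ - 66, -61, - 19, - 25*pi/9,sqrt( 2 ), pi , sqrt( 17), sqrt( 19),11*sqrt( 15) /5,96/11,16,35,78.19, 93.93,94,99] 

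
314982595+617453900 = 932436495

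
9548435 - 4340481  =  5207954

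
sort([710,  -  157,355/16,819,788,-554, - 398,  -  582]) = [-582, - 554 , - 398,-157,355/16,  710, 788,819 ]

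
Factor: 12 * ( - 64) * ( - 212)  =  2^10*3^1*53^1 = 162816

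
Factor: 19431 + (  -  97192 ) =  - 77761 = - 77761^1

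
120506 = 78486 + 42020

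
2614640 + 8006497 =10621137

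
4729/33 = 4729/33 = 143.30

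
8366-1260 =7106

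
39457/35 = 1127 + 12/35 = 1127.34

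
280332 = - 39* ( - 7188 ) 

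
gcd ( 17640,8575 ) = 245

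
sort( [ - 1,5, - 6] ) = [-6,-1 , 5 ] 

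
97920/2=48960=48960.00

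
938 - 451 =487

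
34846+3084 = 37930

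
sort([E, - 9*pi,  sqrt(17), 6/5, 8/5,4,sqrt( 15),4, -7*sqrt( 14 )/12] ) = [ - 9*pi, - 7* sqrt(14 )/12,6/5,8/5,E,sqrt(15 ), 4, 4,sqrt(17)]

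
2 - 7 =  - 5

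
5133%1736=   1661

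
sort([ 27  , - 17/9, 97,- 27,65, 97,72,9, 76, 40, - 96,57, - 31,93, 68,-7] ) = [ -96 , - 31,-27,-7, - 17/9, 9,27,40,57 , 65,  68,72,76,93, 97, 97 ]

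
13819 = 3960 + 9859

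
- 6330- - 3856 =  - 2474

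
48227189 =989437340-941210151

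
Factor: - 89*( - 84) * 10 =74760 = 2^3*3^1 * 5^1 * 7^1 * 89^1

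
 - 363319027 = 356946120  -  720265147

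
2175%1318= 857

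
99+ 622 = 721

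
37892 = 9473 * 4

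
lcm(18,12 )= 36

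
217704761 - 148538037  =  69166724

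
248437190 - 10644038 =237793152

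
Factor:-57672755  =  -5^1*7^2*17^1*61^1*227^1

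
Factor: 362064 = 2^4*3^1*19^1*397^1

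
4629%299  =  144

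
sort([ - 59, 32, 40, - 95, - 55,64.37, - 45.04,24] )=[ - 95, - 59, - 55, - 45.04 , 24, 32, 40,  64.37 ] 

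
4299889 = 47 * 91487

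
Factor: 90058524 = 2^2*3^1*23^1*283^1*1153^1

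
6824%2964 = 896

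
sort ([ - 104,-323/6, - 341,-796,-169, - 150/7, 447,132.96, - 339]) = [ - 796,-341,-339, - 169, - 104, - 323/6 ,-150/7,  132.96,447] 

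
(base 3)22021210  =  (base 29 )75A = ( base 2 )1011110011010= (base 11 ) 45a3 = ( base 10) 6042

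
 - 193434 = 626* (-309 )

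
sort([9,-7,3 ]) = [ - 7,3,9 ]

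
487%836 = 487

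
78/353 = 78/353 = 0.22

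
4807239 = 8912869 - 4105630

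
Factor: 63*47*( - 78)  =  -2^1*3^3*  7^1*13^1*47^1 = - 230958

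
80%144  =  80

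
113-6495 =-6382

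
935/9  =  103+8/9  =  103.89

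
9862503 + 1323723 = 11186226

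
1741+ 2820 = 4561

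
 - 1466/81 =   -  1466/81 = - 18.10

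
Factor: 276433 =491^1 *563^1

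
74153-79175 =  - 5022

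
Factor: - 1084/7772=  -271/1943 = - 29^( - 1) * 67^( - 1 )*271^1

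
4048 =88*46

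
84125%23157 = 14654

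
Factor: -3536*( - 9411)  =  33277296 = 2^4*3^1 * 13^1*17^1*3137^1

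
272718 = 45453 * 6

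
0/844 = 0 = 0.00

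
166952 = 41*4072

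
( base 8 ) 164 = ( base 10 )116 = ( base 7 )224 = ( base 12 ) 98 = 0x74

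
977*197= 192469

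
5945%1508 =1421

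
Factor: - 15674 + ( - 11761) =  - 27435 = - 3^1*5^1*31^1 *59^1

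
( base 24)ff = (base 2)101110111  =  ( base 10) 375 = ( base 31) C3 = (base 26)EB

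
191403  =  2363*81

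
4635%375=135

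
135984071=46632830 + 89351241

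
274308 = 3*91436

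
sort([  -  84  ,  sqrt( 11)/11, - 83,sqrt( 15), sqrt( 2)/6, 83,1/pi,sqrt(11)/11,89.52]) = [-84,  -  83,  sqrt ( 2)/6 , sqrt(11 )/11,sqrt( 11)/11 , 1/pi , sqrt( 15), 83,89.52]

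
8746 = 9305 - 559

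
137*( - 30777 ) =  - 4216449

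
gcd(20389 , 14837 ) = 1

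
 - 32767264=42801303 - 75568567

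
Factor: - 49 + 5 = -44 = - 2^2 * 11^1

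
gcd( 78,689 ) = 13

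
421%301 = 120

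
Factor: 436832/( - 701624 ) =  - 292/469 = - 2^2*7^( - 1)*67^( - 1)*73^1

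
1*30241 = 30241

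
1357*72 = 97704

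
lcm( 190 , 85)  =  3230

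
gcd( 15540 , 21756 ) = 3108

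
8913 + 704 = 9617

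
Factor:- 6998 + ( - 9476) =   -  16474 = - 2^1*8237^1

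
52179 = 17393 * 3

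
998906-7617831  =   - 6618925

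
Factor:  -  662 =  - 2^1*331^1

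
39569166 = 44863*882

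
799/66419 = 47/3907 = 0.01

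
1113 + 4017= 5130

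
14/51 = 14/51  =  0.27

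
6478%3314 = 3164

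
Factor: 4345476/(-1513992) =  - 2^ (-1 )*29^1*199^ ( - 1)  *317^( - 1)*12487^1=- 362123/126166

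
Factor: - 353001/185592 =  - 563/296= - 2^( - 3 )*37^( - 1 )*563^1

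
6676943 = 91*73373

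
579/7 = 579/7 = 82.71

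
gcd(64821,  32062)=697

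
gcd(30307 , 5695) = 1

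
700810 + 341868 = 1042678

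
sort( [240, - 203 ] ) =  [ - 203,240]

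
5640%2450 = 740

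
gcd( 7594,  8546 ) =2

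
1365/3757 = 105/289 = 0.36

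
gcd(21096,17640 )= 72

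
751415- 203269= 548146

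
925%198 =133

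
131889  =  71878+60011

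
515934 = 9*57326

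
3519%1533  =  453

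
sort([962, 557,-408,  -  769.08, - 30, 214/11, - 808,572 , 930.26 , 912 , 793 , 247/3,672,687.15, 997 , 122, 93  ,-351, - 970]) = [ - 970, - 808, - 769.08, - 408 ,-351,  -  30 , 214/11,  247/3,93,122, 557, 572 , 672, 687.15,  793 , 912, 930.26,962 , 997 ] 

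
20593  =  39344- 18751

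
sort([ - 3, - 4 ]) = [-4, - 3]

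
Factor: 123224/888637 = 2^3*73^1*211^1*888637^( - 1 ) 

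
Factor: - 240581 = -11^1*21871^1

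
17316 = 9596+7720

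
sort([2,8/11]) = [ 8/11, 2]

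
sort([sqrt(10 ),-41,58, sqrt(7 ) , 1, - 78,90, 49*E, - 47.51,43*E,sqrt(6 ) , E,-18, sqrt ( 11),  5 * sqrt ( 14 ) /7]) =[  -  78, -47.51, - 41,-18,1, sqrt( 6),sqrt(7 ),5*sqrt(14) /7,E, sqrt (10 ), sqrt ( 11),58,90, 43*E, 49*E ] 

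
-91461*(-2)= 182922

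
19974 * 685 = 13682190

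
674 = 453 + 221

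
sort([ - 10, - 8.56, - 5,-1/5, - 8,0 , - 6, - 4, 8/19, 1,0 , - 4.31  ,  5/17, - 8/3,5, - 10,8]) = [- 10,-10,-8.56,-8, - 6,-5, - 4.31,- 4 ,-8/3, - 1/5, 0,0,5/17,8/19, 1,5,8]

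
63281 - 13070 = 50211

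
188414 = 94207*2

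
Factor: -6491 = -6491^1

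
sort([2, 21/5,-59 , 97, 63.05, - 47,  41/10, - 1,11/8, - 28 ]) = [  -  59,-47,-28, - 1 , 11/8, 2, 41/10,21/5, 63.05 , 97]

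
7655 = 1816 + 5839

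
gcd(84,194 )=2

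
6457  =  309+6148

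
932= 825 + 107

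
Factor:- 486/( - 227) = 2^1*3^5*227^ ( - 1 )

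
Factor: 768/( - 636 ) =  - 2^6*53^( - 1 ) = - 64/53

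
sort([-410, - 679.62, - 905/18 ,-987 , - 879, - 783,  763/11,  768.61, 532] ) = [ - 987, - 879, - 783, - 679.62, - 410,-905/18, 763/11, 532, 768.61 ]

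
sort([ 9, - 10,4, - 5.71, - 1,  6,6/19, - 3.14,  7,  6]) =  [ - 10, - 5.71, - 3.14, - 1,6/19, 4, 6,6,  7,9] 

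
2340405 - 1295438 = 1044967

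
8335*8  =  66680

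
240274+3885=244159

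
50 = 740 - 690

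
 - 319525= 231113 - 550638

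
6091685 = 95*64123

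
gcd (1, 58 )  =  1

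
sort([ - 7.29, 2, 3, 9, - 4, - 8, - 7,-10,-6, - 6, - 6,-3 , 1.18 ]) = [ - 10, - 8, - 7.29,-7, - 6,-6, - 6, - 4,- 3, 1.18,2, 3, 9]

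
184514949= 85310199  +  99204750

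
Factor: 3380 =2^2*5^1*13^2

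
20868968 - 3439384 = 17429584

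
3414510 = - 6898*( - 495 ) 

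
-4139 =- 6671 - - 2532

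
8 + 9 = 17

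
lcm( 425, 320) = 27200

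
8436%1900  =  836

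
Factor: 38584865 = 5^1*11^1*191^1*3673^1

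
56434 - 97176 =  - 40742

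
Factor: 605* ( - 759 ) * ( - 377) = 3^1*5^1*11^3*13^1*23^1*29^1 = 173116515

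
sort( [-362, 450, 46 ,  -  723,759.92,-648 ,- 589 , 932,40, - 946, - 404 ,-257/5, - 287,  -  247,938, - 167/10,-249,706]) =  [  -  946,- 723, - 648, - 589 , - 404, - 362, - 287, - 249,-247, - 257/5,-167/10, 40 , 46, 450, 706, 759.92, 932 , 938 ]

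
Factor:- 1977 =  - 3^1*659^1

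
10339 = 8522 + 1817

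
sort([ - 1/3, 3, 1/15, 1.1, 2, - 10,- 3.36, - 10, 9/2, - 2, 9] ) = [ - 10 , - 10, -3.36, - 2, - 1/3, 1/15,1.1, 2,3,9/2,9] 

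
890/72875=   178/14575 = 0.01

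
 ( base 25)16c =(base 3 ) 1002011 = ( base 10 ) 787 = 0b1100010011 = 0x313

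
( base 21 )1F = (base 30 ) 16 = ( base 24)1c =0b100100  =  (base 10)36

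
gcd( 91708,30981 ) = 1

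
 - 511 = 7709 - 8220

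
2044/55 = 2044/55 = 37.16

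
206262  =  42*4911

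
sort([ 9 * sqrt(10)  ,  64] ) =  [ 9* sqrt (10 ), 64 ]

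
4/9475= 4/9475 = 0.00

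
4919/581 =4919/581  =  8.47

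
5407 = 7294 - 1887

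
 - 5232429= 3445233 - 8677662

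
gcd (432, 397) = 1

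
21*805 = 16905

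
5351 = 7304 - 1953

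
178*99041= 17629298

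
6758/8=3379/4=844.75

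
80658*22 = 1774476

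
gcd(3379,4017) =1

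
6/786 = 1/131  =  0.01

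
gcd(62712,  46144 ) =8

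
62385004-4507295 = 57877709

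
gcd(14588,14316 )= 4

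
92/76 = 1 +4/19= 1.21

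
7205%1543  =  1033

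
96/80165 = 96/80165 = 0.00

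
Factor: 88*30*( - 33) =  - 87120 = -2^4 * 3^2*5^1*11^2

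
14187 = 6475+7712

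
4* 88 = 352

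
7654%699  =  664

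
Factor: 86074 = 2^1*43037^1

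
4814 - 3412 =1402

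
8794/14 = 628 + 1/7 = 628.14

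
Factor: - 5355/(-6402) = 1785/2134 = 2^ ( - 1)*3^1*5^1 *7^1*11^( - 1 )*17^1 * 97^( - 1)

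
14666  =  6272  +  8394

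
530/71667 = 530/71667 = 0.01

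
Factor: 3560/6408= 3^( - 2 )*5^1 =5/9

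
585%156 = 117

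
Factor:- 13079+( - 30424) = -3^1 * 17^1*853^1= -43503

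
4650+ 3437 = 8087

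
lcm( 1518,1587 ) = 34914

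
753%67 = 16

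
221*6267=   1385007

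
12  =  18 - 6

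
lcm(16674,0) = 0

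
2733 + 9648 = 12381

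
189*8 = 1512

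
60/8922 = 10/1487 = 0.01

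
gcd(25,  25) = 25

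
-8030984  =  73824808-81855792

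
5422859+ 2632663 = 8055522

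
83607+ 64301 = 147908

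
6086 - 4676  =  1410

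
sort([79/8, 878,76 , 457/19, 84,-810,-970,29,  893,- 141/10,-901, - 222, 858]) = [ - 970,-901, - 810, - 222,  -  141/10, 79/8, 457/19,29,76, 84,858,878 , 893]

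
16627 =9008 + 7619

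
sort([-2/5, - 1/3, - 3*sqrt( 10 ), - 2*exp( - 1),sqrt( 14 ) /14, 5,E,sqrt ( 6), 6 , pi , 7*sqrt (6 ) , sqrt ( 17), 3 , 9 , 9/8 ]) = [ - 3*sqrt( 10 ), - 2* exp( - 1), - 2/5, - 1/3,sqrt ( 14)/14,9/8,sqrt ( 6 ),E,3,  pi, sqrt( 17 ),5, 6,9,7  *sqrt( 6 ) ] 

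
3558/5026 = 1779/2513 = 0.71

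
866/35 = 24+26/35   =  24.74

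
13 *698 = 9074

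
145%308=145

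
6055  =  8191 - 2136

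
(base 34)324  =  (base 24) 63c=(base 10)3540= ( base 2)110111010100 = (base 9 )4763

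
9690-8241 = 1449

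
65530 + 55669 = 121199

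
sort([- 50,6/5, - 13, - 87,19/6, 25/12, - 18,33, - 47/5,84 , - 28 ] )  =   [-87, - 50, - 28, - 18,-13 , - 47/5,6/5,  25/12, 19/6, 33,84 ] 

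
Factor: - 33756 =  - 2^2*3^1*29^1*  97^1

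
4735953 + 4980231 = 9716184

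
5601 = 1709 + 3892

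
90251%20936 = 6507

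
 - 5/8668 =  - 1+8663/8668 = - 0.00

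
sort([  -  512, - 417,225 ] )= [-512,-417, 225]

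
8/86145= 8/86145=0.00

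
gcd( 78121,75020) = 1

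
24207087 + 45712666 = 69919753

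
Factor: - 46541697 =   -  3^1*  19^1*816521^1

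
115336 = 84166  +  31170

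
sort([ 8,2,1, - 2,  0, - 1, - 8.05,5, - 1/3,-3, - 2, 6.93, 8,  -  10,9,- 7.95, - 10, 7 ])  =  [-10, - 10,-8.05, -7.95,-3, -2,-2, - 1,- 1/3, 0, 1,2,5,6.93,7,8, 8, 9] 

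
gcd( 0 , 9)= 9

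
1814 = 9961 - 8147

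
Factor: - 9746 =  - 2^1*11^1*443^1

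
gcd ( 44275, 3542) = 1771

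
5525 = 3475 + 2050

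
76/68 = 19/17 = 1.12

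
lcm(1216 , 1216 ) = 1216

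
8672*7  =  60704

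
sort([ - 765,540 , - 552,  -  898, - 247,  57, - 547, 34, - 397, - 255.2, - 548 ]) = [ - 898, - 765,-552, - 548, -547,-397,-255.2, - 247,34,57, 540 ]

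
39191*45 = 1763595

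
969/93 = 323/31 = 10.42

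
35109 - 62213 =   -  27104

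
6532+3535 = 10067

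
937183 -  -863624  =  1800807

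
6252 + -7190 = -938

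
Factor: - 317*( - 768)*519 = 126353664 = 2^8*3^2*173^1*317^1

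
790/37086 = 395/18543=0.02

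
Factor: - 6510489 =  - 3^1 * 281^1*7723^1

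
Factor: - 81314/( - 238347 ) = 218/639 = 2^1*3^( - 2) * 71^( - 1) * 109^1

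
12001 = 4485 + 7516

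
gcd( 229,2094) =1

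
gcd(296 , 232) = 8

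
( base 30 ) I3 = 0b1000011111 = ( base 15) 263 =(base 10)543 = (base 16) 21f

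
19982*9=179838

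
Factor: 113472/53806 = 56736/26903 = 2^5* 3^2 * 197^1*26903^( - 1)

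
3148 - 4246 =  - 1098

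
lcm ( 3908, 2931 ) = 11724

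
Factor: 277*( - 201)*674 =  - 37526298=- 2^1*3^1*67^1 * 277^1*337^1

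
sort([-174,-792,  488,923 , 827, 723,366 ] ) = [ - 792, - 174, 366, 488, 723,  827,923] 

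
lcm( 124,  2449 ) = 9796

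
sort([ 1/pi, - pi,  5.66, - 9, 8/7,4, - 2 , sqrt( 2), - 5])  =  [ - 9, - 5, - pi, - 2,  1/pi,8/7,sqrt( 2 ), 4, 5.66] 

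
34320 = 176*195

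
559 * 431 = 240929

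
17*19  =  323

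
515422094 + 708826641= 1224248735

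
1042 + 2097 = 3139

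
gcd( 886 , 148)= 2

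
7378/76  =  97 + 3/38 = 97.08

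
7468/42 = 3734/21= 177.81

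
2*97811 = 195622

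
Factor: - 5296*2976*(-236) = 2^11*3^1*31^1*59^1*331^1=3719571456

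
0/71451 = 0 = 0.00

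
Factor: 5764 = 2^2*11^1*131^1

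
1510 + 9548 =11058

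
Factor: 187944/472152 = 41^1*103^( - 1 ) = 41/103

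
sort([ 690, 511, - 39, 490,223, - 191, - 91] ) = [ - 191, - 91, - 39, 223, 490,511, 690 ]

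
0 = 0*92394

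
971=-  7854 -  - 8825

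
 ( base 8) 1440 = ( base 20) 200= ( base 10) 800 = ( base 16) 320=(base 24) 198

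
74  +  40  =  114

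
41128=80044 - 38916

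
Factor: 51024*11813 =602746512   =  2^4*3^1*1063^1*11813^1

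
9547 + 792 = 10339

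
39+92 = 131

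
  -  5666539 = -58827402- - 53160863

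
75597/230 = 75597/230=328.68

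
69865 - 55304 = 14561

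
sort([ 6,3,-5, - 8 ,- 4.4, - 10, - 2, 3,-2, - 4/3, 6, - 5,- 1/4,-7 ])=[ - 10,- 8,- 7, - 5, - 5,-4.4,-2, - 2 ,  -  4/3, - 1/4, 3, 3,6, 6 ]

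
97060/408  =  24265/102 = 237.89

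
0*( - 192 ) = 0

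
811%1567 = 811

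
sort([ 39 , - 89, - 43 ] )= [-89,-43, 39 ]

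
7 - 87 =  - 80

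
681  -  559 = 122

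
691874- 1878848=  -  1186974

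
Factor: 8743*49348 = 2^2*7^1*13^2*73^1*1249^1  =  431449564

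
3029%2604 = 425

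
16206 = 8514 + 7692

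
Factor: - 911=-911^1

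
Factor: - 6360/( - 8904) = 5^1* 7^( - 1 ) = 5/7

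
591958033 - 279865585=312092448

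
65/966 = 65/966 = 0.07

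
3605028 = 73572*49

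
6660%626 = 400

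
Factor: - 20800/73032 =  - 2^3*3^( - 1)*5^2*13^1*17^( - 1 )*179^(- 1 )=- 2600/9129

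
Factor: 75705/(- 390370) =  - 2^ ( - 1) *3^1*7^2*379^( - 1) = - 147/758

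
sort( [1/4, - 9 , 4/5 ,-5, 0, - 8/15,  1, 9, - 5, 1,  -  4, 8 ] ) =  [-9, - 5, - 5 ,  -  4,- 8/15,0 , 1/4,4/5, 1,1, 8, 9] 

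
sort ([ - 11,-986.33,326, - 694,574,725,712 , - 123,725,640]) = [ - 986.33,- 694,-123,-11,326, 574, 640, 712, 725  ,  725 ] 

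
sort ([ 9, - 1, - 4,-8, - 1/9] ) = [-8, - 4, - 1, - 1/9,9]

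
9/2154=3/718  =  0.00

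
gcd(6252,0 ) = 6252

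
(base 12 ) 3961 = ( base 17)15B8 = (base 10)6553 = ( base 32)6cp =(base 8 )14631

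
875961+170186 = 1046147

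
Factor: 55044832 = 2^5*1720151^1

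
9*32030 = 288270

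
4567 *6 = 27402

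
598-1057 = - 459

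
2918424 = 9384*311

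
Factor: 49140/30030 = 18/11 = 2^1*3^2*11^( - 1 ) 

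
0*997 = 0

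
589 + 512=1101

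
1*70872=70872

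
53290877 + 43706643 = 96997520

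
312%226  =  86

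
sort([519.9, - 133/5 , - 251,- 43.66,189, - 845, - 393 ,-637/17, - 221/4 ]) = [ - 845, - 393 , - 251, - 221/4 , - 43.66, - 637/17,-133/5, 189, 519.9 ] 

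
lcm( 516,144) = 6192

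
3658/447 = 3658/447 = 8.18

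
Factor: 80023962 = 2^1*3^1 * 509^1 * 26203^1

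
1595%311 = 40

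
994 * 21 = 20874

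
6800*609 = 4141200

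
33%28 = 5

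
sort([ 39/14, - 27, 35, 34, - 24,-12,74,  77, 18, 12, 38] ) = [ - 27, - 24 , - 12,39/14,12, 18,  34, 35, 38,  74,77 ] 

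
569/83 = 569/83 = 6.86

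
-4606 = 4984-9590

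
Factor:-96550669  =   - 96550669^1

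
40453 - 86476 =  - 46023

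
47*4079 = 191713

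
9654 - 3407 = 6247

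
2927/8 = 2927/8 = 365.88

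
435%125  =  60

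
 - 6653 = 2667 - 9320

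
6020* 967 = 5821340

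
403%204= 199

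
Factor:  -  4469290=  - 2^1*5^1 *7^3*1303^1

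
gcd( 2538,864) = 54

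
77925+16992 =94917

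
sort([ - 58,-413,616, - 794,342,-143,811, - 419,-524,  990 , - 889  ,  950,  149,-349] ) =[-889, - 794, - 524, - 419, - 413,-349, -143,-58,  149,342,616,811,950,990]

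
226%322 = 226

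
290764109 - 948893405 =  -658129296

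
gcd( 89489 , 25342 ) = 1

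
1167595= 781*1495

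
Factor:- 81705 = -3^1 * 5^1*13^1 * 419^1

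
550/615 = 110/123 = 0.89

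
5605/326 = 5605/326= 17.19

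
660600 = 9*73400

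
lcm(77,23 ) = 1771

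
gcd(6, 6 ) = 6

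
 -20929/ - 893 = 20929/893 = 23.44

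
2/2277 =2/2277  =  0.00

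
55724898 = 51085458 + 4639440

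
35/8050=1/230 = 0.00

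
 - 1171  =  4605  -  5776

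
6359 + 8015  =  14374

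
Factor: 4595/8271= 5/9= 3^( - 2 )*5^1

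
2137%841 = 455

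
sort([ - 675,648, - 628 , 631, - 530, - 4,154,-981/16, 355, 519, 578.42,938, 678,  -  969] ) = [ - 969, - 675 , - 628, - 530, - 981/16, - 4,154, 355 , 519,578.42, 631,648 , 678,  938]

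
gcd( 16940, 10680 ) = 20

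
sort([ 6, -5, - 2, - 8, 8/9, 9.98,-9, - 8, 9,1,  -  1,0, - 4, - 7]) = [-9,  -  8,-8, -7, - 5, - 4, - 2,- 1,0,8/9, 1,6,  9,9.98]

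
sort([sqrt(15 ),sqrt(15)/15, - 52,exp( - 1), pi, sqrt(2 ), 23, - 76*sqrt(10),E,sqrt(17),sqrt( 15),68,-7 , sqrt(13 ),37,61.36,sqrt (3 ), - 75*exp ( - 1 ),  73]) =[ - 76*sqrt( 10 ), -52,- 75*exp( - 1 ), -7, sqrt(15 ) /15,  exp( - 1),  sqrt(2),sqrt(3 ),E,pi,sqrt(13),sqrt (15 ),sqrt (15),sqrt(17), 23,37,61.36,68 , 73 ]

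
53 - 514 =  - 461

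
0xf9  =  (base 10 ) 249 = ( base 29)8H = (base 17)eb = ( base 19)D2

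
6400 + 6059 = 12459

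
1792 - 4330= - 2538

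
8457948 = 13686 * 618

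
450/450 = 1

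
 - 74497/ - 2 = 37248 + 1/2 = 37248.50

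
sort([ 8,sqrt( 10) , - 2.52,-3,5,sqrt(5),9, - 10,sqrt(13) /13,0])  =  [ -10 , - 3,  -  2.52, 0 , sqrt(13)/13 , sqrt( 5 ), sqrt(10 ), 5 , 8, 9]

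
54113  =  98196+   -  44083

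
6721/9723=6721/9723 = 0.69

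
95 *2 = 190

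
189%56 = 21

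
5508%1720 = 348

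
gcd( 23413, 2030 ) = 1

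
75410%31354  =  12702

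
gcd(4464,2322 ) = 18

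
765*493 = 377145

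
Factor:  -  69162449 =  - 23^1*41^1*71^1*1033^1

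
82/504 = 41/252=0.16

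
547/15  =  36 +7/15 = 36.47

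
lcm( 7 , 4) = 28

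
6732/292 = 1683/73 = 23.05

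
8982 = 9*998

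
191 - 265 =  - 74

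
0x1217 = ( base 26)6m3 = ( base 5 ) 122011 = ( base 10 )4631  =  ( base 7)16334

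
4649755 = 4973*935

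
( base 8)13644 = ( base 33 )5id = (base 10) 6052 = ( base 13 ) 29a7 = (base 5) 143202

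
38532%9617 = 64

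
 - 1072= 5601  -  6673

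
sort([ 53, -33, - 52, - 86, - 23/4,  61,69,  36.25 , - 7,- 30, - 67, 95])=[ - 86,-67, - 52, - 33, - 30, - 7, -23/4,36.25,  53, 61,  69 , 95 ] 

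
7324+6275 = 13599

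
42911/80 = 536  +  31/80 = 536.39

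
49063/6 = 8177 + 1/6 = 8177.17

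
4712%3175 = 1537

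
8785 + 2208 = 10993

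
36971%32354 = 4617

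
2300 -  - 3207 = 5507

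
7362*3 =22086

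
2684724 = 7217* 372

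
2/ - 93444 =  -1 +46721/46722 = - 0.00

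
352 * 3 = 1056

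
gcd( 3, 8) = 1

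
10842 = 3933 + 6909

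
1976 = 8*247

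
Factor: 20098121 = 20098121^1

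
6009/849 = 2003/283  =  7.08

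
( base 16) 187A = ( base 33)5ot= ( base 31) 6g4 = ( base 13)2b10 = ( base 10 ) 6266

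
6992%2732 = 1528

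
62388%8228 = 4792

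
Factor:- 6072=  - 2^3*3^1*11^1*23^1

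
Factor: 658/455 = 94/65 =2^1*5^ (-1 )*13^ ( - 1)*47^1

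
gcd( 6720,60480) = 6720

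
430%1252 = 430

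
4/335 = 4/335 = 0.01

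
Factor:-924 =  - 2^2*3^1*7^1*11^1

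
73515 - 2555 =70960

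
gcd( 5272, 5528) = 8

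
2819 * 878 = 2475082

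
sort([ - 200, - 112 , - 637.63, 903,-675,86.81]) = [ - 675, -637.63, - 200, - 112,  86.81,903]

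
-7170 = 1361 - 8531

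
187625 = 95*1975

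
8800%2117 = 332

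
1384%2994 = 1384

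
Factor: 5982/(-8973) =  - 2/3 = - 2^1*3^(-1 )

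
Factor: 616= 2^3*7^1*11^1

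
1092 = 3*364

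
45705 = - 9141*( - 5 )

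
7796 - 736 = 7060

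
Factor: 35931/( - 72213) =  - 7^1*29^1*59^1*24071^( - 1)  =  - 11977/24071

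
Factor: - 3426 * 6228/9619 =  - 2^3*3^3*173^1*571^1*9619^( - 1) = - 21337128/9619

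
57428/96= 14357/24 = 598.21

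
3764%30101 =3764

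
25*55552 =1388800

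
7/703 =7/703 = 0.01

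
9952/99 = 9952/99 = 100.53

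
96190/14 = 48095/7   =  6870.71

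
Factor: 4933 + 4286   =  3^1*7^1*439^1 =9219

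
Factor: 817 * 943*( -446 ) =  - 2^1*19^1*23^1*41^1 * 43^1*223^1  =  - 343612226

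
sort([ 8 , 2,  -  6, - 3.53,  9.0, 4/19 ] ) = [ - 6, - 3.53, 4/19, 2,8,9.0]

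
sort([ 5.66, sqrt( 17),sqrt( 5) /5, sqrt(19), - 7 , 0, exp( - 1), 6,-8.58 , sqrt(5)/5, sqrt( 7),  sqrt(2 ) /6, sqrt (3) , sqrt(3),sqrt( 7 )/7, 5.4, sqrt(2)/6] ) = [ - 8.58 , - 7,0, sqrt(2 ) /6,sqrt(2) /6,exp ( - 1 ), sqrt( 7)/7, sqrt(5 ) /5, sqrt (5 ) /5, sqrt(3), sqrt(3), sqrt(7), sqrt (17 ),sqrt ( 19 ),5.4, 5.66 , 6] 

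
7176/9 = 797+1/3 = 797.33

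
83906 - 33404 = 50502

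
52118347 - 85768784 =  - 33650437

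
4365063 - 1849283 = 2515780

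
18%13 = 5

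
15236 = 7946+7290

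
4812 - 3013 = 1799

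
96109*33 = 3171597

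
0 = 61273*0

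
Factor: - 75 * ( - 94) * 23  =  2^1*3^1*5^2 * 23^1*47^1 = 162150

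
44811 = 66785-21974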